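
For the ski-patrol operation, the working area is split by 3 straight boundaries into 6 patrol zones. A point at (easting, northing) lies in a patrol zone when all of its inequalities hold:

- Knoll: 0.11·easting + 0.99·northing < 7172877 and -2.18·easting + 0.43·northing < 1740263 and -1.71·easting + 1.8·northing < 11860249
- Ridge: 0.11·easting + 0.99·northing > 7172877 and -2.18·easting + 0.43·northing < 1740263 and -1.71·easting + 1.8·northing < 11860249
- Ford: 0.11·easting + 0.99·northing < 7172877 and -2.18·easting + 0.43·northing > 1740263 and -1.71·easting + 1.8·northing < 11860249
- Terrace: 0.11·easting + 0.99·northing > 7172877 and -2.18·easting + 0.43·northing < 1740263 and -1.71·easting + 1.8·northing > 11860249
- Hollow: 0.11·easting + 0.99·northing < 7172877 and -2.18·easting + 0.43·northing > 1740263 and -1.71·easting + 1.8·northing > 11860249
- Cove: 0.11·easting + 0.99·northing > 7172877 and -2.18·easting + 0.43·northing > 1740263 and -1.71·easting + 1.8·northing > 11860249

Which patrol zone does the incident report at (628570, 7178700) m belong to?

Ridge

0.11·628570 + 0.99·7178700 = 7176055.700, which is > 7172877
-2.18·628570 + 0.43·7178700 = 1716558.400, which is < 1740263
-1.71·628570 + 1.8·7178700 = 11846805.300, which is < 11860249
This sign pattern matches Ridge.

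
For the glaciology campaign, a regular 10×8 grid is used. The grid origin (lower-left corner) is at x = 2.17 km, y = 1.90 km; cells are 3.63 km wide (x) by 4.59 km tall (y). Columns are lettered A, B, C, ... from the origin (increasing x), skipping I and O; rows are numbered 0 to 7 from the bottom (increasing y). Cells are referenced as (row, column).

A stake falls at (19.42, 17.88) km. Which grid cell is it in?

Column index: ⌊(19.42 − 2.17) / 3.63⌋ = ⌊4.752⌋ = 4 → column E
Row offset from origin: ⌊(17.88 − 1.90) / 4.59⌋ = ⌊3.481⌋ = 3 → row 3

(3, E)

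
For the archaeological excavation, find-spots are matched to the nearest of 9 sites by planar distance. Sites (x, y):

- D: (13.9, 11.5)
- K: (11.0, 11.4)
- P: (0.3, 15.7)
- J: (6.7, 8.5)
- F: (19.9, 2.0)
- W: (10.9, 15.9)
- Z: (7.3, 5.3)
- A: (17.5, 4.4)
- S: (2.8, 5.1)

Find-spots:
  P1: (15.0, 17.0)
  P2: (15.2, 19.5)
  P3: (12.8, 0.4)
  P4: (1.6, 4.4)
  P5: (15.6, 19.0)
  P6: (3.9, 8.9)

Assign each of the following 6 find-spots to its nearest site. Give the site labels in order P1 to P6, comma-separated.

W, W, A, S, W, J

P1 → W (d²=18.02)
P2 → W (d²=31.45)
P3 → A (d²=38.09)
P4 → S (d²=1.93)
P5 → W (d²=31.70)
P6 → J (d²=8.00)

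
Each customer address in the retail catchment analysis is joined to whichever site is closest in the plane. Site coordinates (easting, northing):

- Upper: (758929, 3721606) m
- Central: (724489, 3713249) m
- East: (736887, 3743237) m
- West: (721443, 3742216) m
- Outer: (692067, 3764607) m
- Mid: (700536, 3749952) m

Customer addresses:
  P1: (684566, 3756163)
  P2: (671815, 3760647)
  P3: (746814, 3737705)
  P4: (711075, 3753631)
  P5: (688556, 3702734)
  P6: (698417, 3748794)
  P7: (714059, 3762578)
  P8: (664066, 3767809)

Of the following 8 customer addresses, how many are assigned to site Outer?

3

P1 → Outer
P2 → Outer
P3 → East
P4 → Mid
P5 → Central
P6 → Mid
P7 → Mid
P8 → Outer
3 of the 8 go to Outer.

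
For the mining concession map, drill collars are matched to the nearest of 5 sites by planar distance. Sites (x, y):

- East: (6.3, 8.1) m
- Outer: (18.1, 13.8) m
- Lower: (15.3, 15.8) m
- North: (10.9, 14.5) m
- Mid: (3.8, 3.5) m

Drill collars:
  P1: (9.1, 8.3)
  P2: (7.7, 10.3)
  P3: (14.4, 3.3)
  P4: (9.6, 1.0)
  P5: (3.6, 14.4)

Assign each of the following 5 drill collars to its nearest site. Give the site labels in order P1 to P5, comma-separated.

East, East, East, Mid, East

P1 → East (d²=7.88)
P2 → East (d²=6.80)
P3 → East (d²=88.65)
P4 → Mid (d²=39.89)
P5 → East (d²=46.98)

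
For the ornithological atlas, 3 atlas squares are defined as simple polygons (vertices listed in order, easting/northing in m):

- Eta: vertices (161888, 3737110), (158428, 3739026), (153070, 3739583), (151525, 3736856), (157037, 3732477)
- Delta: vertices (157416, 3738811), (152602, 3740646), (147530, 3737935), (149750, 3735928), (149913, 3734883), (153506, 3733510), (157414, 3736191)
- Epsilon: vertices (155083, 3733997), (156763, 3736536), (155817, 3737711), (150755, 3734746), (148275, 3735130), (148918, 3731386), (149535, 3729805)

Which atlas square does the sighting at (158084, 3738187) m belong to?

Cast a ray rightward from (158084, 3738187). For each polygon, the edges (by vertex number in listed order) whose endpoints lie on opposite sides of northing = 3738187, where each meets that height, and whether that is right or left of the point:
Eta: 1–2 at easting≈159943.1 (right), 3–4 at easting≈152279.1 (left) → 1 crossing.
Delta: 2–3 at easting≈148001.5 (left), 7–1 at easting≈157415.5 (left) → 0 crossings.
Epsilon: no edge straddles that height → 0 crossings.
Only Eta has an odd count, so the point is inside Eta.

Eta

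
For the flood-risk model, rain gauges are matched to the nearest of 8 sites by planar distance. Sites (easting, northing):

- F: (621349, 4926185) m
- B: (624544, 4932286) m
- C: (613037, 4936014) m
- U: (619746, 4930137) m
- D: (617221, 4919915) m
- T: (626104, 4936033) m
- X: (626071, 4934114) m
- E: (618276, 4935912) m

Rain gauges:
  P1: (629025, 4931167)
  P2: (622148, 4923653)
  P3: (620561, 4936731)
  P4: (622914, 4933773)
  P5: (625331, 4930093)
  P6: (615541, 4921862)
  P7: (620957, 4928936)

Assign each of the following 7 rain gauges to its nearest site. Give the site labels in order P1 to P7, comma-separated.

P1 → X (d²=17410925.00)
P2 → F (d²=7049425.00)
P3 → E (d²=5891986.00)
P4 → B (d²=4868069.00)
P5 → B (d²=5428618.00)
P6 → D (d²=6613209.00)
P7 → U (d²=2908922.00)

X, F, E, B, B, D, U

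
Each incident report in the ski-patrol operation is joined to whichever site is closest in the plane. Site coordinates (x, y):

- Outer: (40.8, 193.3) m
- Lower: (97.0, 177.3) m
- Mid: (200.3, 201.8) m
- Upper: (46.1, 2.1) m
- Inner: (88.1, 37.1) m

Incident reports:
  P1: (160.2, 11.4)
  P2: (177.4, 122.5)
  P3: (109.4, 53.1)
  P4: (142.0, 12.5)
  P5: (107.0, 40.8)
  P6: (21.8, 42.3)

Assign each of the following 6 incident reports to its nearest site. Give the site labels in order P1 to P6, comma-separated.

Inner, Mid, Inner, Inner, Inner, Upper

P1 → Inner (d²=5858.90)
P2 → Mid (d²=6812.90)
P3 → Inner (d²=709.69)
P4 → Inner (d²=3510.37)
P5 → Inner (d²=370.90)
P6 → Upper (d²=2206.53)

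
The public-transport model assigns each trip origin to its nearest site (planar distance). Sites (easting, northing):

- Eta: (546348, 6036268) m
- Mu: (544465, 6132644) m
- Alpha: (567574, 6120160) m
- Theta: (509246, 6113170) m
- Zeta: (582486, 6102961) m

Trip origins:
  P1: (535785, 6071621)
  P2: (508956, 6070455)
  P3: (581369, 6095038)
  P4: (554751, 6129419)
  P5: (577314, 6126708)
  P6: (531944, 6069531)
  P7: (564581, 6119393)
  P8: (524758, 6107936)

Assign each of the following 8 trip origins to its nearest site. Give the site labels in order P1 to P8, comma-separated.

Eta, Theta, Zeta, Mu, Alpha, Eta, Alpha, Theta

P1 → Eta (d²=1361411578.00)
P2 → Theta (d²=1824655325.00)
P3 → Zeta (d²=64021618.00)
P4 → Mu (d²=116202421.00)
P5 → Alpha (d²=137743904.00)
P6 → Eta (d²=1313902385.00)
P7 → Alpha (d²=9546338.00)
P8 → Theta (d²=268016900.00)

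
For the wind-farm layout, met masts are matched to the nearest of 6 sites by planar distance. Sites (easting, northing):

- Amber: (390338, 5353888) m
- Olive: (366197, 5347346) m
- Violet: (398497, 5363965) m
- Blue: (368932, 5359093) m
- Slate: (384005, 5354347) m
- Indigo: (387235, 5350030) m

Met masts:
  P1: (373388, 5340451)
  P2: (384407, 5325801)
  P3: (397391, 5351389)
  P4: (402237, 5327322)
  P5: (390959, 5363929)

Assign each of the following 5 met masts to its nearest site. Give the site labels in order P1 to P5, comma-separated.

P1 → Olive (d²=99251506.00)
P2 → Indigo (d²=595042025.00)
P3 → Amber (d²=55989810.00)
P4 → Indigo (d²=740713268.00)
P5 → Violet (d²=56822740.00)

Olive, Indigo, Amber, Indigo, Violet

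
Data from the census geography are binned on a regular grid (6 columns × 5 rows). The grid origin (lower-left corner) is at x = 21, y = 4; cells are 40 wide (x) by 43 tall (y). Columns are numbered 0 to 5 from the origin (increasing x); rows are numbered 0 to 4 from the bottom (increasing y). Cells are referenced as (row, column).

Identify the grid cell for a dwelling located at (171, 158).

(3, 3)

Column index: ⌊(171 − 21) / 40⌋ = ⌊3.750⌋ = 3
Row offset from origin: ⌊(158 − 4) / 43⌋ = ⌊3.581⌋ = 3 → row 3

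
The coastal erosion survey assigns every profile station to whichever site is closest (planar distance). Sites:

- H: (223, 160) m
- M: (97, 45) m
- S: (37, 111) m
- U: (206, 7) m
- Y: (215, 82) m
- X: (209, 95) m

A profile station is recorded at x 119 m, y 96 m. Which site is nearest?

M

Squared distances to each site:
H: 14912.000; M: 3085.000; S: 6949.000; U: 15490.000; Y: 9412.000; X: 8101.000.
Minimum at M.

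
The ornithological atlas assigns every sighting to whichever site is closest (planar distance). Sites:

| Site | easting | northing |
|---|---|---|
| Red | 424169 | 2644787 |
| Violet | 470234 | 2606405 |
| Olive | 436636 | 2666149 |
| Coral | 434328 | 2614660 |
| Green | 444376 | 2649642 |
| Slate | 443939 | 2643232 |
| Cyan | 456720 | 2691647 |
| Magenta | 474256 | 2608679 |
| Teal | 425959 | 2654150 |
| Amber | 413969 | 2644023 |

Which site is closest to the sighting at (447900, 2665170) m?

Olive

Squared distances to each site:
Red: 978627050.000; Violet: 3952132781.000; Olive: 127836137.000; Coral: 2735459284.000; Green: 253537360.000; Slate: 496965365.000; Cyan: 778823929.000; Magenta: 3885871817.000; Teal: 602847881.000; Amber: 1598508370.000.
Minimum at Olive.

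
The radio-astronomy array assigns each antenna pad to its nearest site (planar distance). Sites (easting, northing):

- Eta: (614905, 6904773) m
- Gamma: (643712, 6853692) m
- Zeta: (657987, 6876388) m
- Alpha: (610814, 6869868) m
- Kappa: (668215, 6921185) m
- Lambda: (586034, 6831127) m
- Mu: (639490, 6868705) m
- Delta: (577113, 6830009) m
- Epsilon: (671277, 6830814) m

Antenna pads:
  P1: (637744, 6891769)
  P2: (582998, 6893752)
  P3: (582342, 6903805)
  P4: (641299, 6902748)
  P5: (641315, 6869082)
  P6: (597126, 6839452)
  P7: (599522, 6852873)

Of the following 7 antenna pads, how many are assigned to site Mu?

2

P1 → Mu
P2 → Eta
P3 → Eta
P4 → Eta
P5 → Mu
P6 → Lambda
P7 → Alpha
2 of the 7 go to Mu.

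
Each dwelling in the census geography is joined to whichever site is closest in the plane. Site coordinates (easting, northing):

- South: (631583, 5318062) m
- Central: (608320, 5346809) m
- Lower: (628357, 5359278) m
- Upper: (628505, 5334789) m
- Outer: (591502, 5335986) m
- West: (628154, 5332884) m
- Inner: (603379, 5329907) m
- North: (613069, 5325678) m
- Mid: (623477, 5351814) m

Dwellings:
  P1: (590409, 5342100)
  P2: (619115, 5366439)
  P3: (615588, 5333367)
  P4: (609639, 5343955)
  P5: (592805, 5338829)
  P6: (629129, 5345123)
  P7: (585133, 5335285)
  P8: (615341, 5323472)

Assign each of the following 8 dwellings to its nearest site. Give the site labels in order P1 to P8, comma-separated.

Outer, Lower, North, Central, Outer, Mid, Outer, North

P1 → Outer (d²=38575645.00)
P2 → Lower (d²=136694485.00)
P3 → North (d²=65466082.00)
P4 → Central (d²=9885077.00)
P5 → Outer (d²=9780458.00)
P6 → Mid (d²=76714585.00)
P7 → Outer (d²=41055562.00)
P8 → North (d²=10028420.00)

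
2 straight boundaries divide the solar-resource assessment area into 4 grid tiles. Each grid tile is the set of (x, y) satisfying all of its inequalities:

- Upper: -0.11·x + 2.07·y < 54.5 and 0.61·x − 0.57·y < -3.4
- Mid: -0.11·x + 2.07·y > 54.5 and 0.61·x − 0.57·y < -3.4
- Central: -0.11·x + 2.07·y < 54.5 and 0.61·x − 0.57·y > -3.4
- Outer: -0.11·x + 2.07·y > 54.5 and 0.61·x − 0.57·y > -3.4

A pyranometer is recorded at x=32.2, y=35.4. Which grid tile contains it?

Outer

-0.11·32.2 + 2.07·35.4 = 69.736, which is > 54.5
0.61·32.2 − 0.57·35.4 = -0.536, which is > -3.4
This sign pattern matches Outer.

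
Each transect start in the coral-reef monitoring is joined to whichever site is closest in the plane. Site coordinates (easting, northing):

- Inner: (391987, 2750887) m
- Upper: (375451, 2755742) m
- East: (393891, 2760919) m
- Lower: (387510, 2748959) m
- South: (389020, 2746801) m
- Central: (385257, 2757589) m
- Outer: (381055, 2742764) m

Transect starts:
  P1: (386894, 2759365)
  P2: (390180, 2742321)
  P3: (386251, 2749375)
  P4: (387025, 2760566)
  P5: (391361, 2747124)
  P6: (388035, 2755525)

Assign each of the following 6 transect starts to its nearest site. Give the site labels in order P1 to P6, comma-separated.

P1 → Central (d²=5833945.00)
P2 → South (d²=21416000.00)
P3 → Lower (d²=1758137.00)
P4 → Central (d²=11988353.00)
P5 → South (d²=5584610.00)
P6 → Central (d²=11977380.00)

Central, South, Lower, Central, South, Central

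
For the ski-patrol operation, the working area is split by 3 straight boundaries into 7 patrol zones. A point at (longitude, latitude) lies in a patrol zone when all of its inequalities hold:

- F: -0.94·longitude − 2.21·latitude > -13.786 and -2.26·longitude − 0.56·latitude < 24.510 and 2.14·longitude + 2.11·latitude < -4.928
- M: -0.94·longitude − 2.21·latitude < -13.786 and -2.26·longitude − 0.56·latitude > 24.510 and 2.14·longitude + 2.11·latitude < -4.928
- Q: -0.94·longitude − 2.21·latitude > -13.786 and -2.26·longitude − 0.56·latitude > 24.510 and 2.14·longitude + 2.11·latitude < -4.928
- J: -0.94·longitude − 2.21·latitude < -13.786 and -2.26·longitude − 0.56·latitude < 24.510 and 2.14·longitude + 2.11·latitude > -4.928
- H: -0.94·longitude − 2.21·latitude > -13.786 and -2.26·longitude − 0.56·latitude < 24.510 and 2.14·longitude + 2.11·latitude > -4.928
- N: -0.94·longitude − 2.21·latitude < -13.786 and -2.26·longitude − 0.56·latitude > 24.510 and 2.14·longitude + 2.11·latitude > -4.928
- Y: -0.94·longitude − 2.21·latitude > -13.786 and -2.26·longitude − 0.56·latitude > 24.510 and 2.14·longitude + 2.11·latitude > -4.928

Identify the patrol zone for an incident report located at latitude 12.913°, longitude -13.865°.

J

-0.94·-13.865 − 2.21·12.913 = -15.505, which is < -13.786
-2.26·-13.865 − 0.56·12.913 = 24.104, which is < 24.510
2.14·-13.865 + 2.11·12.913 = -2.425, which is > -4.928
This sign pattern matches J.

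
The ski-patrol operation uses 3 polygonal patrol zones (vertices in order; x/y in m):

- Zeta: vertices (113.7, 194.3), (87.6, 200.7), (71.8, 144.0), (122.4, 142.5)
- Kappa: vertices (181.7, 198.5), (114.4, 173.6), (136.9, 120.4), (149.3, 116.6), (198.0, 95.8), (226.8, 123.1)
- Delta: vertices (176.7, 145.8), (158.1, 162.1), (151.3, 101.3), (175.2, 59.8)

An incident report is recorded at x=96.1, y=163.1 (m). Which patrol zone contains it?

Zeta

Cast a ray rightward from (96.1, 163.1). For each polygon, the edges (by vertex number in listed order) whose endpoints lie on opposite sides of y = 163.1, where each meets that height, and whether that is right or left of the point:
Zeta: 2–3 at x≈77.12 (left), 4–1 at x≈118.94 (right) → 1 crossing.
Kappa: 2–3 at x≈118.84 (right), 6–1 at x≈202.87 (right) → 2 crossings.
Delta: no edge straddles that height → 0 crossings.
Only Zeta has an odd count, so the point is inside Zeta.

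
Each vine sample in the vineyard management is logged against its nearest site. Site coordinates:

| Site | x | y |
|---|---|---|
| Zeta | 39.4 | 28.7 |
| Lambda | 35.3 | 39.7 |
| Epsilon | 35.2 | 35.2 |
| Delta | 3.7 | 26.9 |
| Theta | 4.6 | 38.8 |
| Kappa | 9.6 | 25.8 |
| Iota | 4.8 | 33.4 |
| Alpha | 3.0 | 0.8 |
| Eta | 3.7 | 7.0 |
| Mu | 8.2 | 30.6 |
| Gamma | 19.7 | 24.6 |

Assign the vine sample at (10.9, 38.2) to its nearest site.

Theta

Squared distances to each site:
Zeta: 902.500; Lambda: 597.610; Epsilon: 599.490; Delta: 179.530; Theta: 40.050; Kappa: 155.450; Iota: 60.250; Alpha: 1461.170; Eta: 1025.280; Mu: 65.050; Gamma: 262.400.
Minimum at Theta.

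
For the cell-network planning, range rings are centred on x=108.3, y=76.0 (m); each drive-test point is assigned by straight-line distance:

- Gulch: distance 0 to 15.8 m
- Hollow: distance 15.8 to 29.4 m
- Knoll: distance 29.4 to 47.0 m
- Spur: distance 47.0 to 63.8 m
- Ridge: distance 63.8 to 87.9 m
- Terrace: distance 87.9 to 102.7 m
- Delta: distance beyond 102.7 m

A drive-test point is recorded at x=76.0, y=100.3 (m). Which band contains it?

Distance = √((76.0−108.3)² + (100.3−76.0)²) = √(1043.290 + 590.490) = 40.420 m.
29.4 ≤ 40.420 < 47.0 → Knoll.

Knoll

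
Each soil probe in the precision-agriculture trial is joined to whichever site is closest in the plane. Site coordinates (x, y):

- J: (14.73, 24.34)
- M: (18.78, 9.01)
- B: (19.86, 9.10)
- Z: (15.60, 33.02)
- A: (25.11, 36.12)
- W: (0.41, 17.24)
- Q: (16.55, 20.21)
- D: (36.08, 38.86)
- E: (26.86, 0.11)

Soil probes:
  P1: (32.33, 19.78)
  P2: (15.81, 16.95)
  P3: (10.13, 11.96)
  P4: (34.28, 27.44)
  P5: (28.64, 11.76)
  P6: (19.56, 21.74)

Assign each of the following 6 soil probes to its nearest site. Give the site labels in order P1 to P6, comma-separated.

Q, Q, M, D, B, Q

P1 → Q (d²=249.19)
P2 → Q (d²=11.18)
P3 → M (d²=83.53)
P4 → D (d²=133.66)
P5 → B (d²=84.16)
P6 → Q (d²=11.40)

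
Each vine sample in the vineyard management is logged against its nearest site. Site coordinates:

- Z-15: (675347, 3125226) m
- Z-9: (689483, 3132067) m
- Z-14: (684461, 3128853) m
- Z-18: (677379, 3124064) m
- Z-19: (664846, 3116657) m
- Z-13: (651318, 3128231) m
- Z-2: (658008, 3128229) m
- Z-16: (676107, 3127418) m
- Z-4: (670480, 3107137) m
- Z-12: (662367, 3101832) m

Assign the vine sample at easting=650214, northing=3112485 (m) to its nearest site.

Squared distances to each site:
Z-15: 794000770.000; Z-9: 1925509085.000; Z-14: 1440768433.000; Z-18: 872010466.000; Z-19: 231501008.000; Z-13: 249155332.000; Z-2: 308619972.000; Z-16: 893441938.000; Z-4: 439311860.000; Z-12: 261181818.000.
Minimum at Z-19.

Z-19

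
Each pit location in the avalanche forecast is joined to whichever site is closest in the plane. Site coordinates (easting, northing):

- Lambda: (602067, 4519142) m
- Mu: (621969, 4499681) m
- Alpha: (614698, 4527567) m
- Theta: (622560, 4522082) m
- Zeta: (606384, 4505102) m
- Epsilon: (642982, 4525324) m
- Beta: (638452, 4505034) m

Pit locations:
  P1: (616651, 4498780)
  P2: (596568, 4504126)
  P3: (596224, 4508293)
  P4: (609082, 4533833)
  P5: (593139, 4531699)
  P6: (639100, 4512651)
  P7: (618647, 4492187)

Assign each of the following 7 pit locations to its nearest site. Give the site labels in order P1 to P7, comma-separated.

Mu, Zeta, Zeta, Alpha, Lambda, Beta, Mu

P1 → Mu (d²=29092925.00)
P2 → Zeta (d²=97306432.00)
P3 → Zeta (d²=113408081.00)
P4 → Alpha (d²=70802212.00)
P5 → Lambda (d²=237387433.00)
P6 → Beta (d²=58438593.00)
P7 → Mu (d²=67195720.00)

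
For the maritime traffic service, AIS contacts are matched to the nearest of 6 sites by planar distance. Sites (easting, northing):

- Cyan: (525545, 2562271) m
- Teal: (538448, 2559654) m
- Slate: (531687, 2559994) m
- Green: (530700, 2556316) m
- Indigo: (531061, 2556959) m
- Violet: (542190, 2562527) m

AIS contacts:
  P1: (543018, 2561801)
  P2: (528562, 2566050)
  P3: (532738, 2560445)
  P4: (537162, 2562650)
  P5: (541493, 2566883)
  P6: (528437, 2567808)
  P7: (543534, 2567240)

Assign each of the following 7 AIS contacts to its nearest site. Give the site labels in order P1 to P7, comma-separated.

Violet, Cyan, Slate, Teal, Violet, Cyan, Violet

P1 → Violet (d²=1212660.00)
P2 → Cyan (d²=23383130.00)
P3 → Slate (d²=1308002.00)
P4 → Teal (d²=10629812.00)
P5 → Violet (d²=19460545.00)
P6 → Cyan (d²=39022033.00)
P7 → Violet (d²=24018705.00)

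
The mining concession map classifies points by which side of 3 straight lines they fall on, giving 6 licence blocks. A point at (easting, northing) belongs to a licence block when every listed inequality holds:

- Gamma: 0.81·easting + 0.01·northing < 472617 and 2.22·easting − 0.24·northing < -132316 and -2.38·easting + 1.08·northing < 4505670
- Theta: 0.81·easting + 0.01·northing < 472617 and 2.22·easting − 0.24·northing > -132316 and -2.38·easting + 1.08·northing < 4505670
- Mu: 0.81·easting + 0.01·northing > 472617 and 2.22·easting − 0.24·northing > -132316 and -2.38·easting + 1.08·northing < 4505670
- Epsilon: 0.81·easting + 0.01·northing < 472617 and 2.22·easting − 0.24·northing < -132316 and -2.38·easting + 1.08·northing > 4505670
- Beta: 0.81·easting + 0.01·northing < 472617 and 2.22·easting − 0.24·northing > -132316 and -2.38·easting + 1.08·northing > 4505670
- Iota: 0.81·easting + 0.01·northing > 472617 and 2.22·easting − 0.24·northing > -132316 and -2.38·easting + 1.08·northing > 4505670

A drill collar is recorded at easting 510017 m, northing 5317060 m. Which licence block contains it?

Epsilon

0.81·510017 + 0.01·5317060 = 466284.370, which is < 472617
2.22·510017 − 0.24·5317060 = -143856.660, which is < -132316
-2.38·510017 + 1.08·5317060 = 4528584.340, which is > 4505670
This sign pattern matches Epsilon.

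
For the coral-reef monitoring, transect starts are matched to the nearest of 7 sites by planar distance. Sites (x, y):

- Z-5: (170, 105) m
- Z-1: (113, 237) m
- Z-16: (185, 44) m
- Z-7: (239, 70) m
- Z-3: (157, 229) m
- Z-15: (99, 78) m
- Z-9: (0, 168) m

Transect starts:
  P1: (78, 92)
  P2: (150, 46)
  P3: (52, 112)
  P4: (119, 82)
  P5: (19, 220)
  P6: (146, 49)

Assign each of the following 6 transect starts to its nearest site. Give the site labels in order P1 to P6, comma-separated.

P1 → Z-15 (d²=637.00)
P2 → Z-16 (d²=1229.00)
P3 → Z-15 (d²=3365.00)
P4 → Z-15 (d²=416.00)
P5 → Z-9 (d²=3065.00)
P6 → Z-16 (d²=1546.00)

Z-15, Z-16, Z-15, Z-15, Z-9, Z-16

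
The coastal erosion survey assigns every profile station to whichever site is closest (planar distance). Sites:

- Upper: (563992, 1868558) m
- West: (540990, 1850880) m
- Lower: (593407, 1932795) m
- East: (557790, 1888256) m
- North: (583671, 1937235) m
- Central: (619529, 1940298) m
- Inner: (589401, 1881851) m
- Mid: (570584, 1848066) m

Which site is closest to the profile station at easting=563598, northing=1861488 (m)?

Upper

Squared distances to each site:
Upper: 50140136.000; West: 623651328.000; Lower: 5973264730.000; East: 750258688.000; North: 6140533338.000; Central: 9339292861.000; Inner: 1080446578.000; Mid: 228954280.000.
Minimum at Upper.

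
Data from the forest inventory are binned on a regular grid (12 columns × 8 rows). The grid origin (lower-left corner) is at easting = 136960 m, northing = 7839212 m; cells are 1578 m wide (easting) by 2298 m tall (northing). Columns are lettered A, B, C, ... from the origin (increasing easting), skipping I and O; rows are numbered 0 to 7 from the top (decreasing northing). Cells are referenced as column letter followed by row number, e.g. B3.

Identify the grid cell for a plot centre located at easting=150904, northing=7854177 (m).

Column index: ⌊(150904 − 136960) / 1578⌋ = ⌊8.837⌋ = 8 → column J
Row offset from origin: ⌊(7854177 − 7839212) / 2298⌋ = ⌊6.512⌋ = 6 → row 1 (counted from top)

J1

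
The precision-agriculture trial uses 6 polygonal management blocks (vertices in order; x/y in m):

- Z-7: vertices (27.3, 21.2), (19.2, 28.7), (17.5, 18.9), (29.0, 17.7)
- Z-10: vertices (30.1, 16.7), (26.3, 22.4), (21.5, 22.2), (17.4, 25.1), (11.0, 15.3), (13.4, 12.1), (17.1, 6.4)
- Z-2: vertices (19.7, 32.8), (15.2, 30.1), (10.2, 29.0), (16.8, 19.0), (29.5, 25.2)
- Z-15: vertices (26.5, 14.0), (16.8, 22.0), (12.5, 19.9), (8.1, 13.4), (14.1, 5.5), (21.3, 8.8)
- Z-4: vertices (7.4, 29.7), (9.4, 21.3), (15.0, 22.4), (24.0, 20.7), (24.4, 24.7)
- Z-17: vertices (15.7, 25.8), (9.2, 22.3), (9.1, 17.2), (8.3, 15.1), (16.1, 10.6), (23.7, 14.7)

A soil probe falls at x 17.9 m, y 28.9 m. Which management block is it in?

Cast a ray rightward from (17.9, 28.9). For each polygon, the edges (by vertex number in listed order) whose endpoints lie on opposite sides of y = 28.9, where each meets that height, and whether that is right or left of the point:
Z-7: no edge straddles that height → 0 crossings.
Z-10: no edge straddles that height → 0 crossings.
Z-2: 3–4 at x≈10.27 (left), 5–1 at x≈24.73 (right) → 1 crossing.
Z-15: no edge straddles that height → 0 crossings.
Z-4: 1–2 at x≈7.59 (left), 5–1 at x≈10.12 (left) → 0 crossings.
Z-17: no edge straddles that height → 0 crossings.
Only Z-2 has an odd count, so the point is inside Z-2.

Z-2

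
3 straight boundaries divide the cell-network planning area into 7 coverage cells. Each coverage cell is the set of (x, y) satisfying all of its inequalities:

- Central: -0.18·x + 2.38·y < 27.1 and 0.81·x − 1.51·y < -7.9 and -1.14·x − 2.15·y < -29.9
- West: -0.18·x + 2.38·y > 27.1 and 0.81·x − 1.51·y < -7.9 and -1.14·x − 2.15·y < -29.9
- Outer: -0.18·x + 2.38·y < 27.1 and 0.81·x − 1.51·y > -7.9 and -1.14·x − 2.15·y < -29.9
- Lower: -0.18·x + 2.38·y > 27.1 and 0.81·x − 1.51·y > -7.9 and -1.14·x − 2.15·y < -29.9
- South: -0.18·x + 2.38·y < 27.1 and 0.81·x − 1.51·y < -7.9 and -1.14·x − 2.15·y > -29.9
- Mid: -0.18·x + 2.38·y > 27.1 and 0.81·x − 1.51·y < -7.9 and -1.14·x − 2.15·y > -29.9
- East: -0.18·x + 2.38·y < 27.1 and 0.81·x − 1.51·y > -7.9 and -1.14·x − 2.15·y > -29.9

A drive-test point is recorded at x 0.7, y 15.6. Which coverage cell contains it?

-0.18·0.7 + 2.38·15.6 = 37.002, which is > 27.1
0.81·0.7 − 1.51·15.6 = -22.989, which is < -7.9
-1.14·0.7 − 2.15·15.6 = -34.338, which is < -29.9
This sign pattern matches West.

West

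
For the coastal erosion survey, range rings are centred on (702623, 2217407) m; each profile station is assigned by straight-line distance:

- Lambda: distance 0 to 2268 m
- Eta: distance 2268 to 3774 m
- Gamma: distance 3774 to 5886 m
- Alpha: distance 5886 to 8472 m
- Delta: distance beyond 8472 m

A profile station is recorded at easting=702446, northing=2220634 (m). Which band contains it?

Distance = √((702446−702623)² + (2220634−2217407)²) = √(31329.000 + 10413529.000) = 3231.851 m.
2268 ≤ 3231.851 < 3774 → Eta.

Eta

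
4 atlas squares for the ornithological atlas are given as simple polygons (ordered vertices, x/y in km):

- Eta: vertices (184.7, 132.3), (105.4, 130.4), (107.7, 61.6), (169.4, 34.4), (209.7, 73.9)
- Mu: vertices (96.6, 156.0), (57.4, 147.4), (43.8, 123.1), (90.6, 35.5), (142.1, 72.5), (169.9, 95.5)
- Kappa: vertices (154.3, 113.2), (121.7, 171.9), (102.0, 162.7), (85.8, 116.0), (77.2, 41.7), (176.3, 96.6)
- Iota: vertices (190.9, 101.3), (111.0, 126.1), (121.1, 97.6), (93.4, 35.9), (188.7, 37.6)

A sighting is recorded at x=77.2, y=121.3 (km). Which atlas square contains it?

Cast a ray rightward from (77.2, 121.3). For each polygon, the edges (by vertex number in listed order) whose endpoints lie on opposite sides of y = 121.3, where each meets that height, and whether that is right or left of the point:
Eta: 2–3 at x≈105.70 (right), 5–1 at x≈189.41 (right) → 2 crossings.
Mu: 3–4 at x≈44.76 (left), 6–1 at x≈138.64 (right) → 1 crossing.
Kappa: 1–2 at x≈149.80 (right), 3–4 at x≈87.64 (right) → 2 crossings.
Iota: 1–2 at x≈126.46 (right), 2–3 at x≈112.70 (right) → 2 crossings.
Only Mu has an odd count, so the point is inside Mu.

Mu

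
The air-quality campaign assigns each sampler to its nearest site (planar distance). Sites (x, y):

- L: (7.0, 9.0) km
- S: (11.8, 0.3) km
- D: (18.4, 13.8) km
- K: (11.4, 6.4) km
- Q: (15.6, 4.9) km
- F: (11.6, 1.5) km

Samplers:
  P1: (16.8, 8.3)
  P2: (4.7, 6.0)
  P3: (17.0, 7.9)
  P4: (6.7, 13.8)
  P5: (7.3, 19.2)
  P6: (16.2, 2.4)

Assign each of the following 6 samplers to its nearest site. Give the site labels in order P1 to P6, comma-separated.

Q, L, Q, L, L, Q

P1 → Q (d²=13.00)
P2 → L (d²=14.29)
P3 → Q (d²=10.96)
P4 → L (d²=23.13)
P5 → L (d²=104.13)
P6 → Q (d²=6.61)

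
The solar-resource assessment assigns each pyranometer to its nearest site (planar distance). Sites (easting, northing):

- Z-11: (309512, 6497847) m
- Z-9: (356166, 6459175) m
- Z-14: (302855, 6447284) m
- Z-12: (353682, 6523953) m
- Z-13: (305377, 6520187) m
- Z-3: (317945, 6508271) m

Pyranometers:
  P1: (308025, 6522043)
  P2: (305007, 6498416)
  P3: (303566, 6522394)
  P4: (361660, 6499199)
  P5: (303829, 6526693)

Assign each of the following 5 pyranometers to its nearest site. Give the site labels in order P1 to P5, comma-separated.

Z-13, Z-11, Z-13, Z-12, Z-13

P1 → Z-13 (d²=10456640.00)
P2 → Z-11 (d²=20618786.00)
P3 → Z-13 (d²=8150570.00)
P4 → Z-12 (d²=676409000.00)
P5 → Z-13 (d²=44724340.00)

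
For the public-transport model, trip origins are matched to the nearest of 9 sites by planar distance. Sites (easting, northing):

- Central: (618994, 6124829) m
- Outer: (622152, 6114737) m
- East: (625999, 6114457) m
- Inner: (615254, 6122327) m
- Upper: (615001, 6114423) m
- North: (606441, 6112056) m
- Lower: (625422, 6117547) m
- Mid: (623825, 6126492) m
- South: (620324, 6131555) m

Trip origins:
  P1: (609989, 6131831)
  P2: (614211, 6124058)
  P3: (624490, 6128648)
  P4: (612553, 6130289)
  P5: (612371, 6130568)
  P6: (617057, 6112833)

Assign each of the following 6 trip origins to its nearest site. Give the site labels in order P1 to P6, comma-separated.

P1 → South (d²=106888401.00)
P2 → Inner (d²=4084210.00)
P3 → Mid (d²=5090561.00)
P4 → South (d²=61991197.00)
P5 → South (d²=64224378.00)
P6 → Upper (d²=6755236.00)

South, Inner, Mid, South, South, Upper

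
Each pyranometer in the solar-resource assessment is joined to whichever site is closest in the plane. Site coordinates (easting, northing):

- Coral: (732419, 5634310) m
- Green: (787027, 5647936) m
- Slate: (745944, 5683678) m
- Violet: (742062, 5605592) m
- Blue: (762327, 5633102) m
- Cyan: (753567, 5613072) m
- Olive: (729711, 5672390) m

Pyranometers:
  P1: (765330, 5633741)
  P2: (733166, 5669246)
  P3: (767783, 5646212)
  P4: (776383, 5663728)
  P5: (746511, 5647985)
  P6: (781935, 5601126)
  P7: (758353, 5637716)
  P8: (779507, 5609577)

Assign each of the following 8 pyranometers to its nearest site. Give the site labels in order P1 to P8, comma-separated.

Blue, Olive, Blue, Green, Coral, Cyan, Blue, Cyan

P1 → Blue (d²=9426330.00)
P2 → Olive (d²=21821761.00)
P3 → Blue (d²=201640036.00)
P4 → Green (d²=362682000.00)
P5 → Coral (d²=385590089.00)
P6 → Cyan (d²=947450340.00)
P7 → Blue (d²=37081672.00)
P8 → Cyan (d²=685098625.00)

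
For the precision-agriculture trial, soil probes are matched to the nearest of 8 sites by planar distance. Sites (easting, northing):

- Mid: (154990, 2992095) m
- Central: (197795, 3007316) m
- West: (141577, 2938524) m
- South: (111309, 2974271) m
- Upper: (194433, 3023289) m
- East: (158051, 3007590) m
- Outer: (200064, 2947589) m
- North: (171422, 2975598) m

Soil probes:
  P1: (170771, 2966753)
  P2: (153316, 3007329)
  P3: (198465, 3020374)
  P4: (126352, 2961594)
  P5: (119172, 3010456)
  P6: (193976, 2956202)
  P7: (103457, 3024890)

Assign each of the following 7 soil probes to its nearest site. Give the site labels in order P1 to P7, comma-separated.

North, East, Upper, South, South, Outer, South

P1 → North (d²=78657826.00)
P2 → East (d²=22488346.00)
P3 → Upper (d²=24754249.00)
P4 → South (d²=386998178.00)
P5 → South (d²=1371180994.00)
P6 → Outer (d²=111247513.00)
P7 → South (d²=2623937065.00)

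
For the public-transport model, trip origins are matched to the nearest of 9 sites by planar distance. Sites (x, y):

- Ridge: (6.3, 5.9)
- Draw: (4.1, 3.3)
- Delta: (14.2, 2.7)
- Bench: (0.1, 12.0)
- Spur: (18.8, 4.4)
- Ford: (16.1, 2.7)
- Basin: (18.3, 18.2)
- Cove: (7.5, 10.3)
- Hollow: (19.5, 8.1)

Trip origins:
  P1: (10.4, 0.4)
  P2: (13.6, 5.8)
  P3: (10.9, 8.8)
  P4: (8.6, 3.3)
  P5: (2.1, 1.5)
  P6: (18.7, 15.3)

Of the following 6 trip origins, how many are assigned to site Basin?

P1 → Delta
P2 → Delta
P3 → Cove
P4 → Ridge
P5 → Draw
P6 → Basin
1 of the 6 goes to Basin.

1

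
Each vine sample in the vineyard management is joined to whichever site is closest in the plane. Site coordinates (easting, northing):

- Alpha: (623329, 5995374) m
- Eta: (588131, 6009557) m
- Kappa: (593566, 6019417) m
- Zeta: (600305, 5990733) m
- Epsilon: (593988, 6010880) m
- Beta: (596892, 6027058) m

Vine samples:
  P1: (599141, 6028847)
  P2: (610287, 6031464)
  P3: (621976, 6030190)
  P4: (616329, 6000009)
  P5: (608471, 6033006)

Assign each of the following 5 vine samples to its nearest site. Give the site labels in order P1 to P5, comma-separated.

Beta, Beta, Beta, Alpha, Beta

P1 → Beta (d²=8258522.00)
P2 → Beta (d²=198838861.00)
P3 → Beta (d²=639016480.00)
P4 → Alpha (d²=70483225.00)
P5 → Beta (d²=169451945.00)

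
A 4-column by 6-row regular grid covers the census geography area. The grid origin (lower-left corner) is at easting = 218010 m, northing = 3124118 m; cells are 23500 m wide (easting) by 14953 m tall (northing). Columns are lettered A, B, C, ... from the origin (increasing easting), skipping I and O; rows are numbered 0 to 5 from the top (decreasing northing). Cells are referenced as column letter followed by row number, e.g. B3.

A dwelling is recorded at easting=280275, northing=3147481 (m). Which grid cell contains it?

Column index: ⌊(280275 − 218010) / 23500⌋ = ⌊2.650⌋ = 2 → column C
Row offset from origin: ⌊(3147481 − 3124118) / 14953⌋ = ⌊1.562⌋ = 1 → row 4 (counted from top)

C4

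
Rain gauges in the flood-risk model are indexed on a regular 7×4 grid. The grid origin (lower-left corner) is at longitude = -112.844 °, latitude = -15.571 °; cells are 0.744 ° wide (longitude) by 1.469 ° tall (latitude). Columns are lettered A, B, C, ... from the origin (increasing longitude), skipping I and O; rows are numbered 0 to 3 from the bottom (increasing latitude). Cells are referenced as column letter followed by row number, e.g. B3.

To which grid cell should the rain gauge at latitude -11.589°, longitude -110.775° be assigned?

C2

Column index: ⌊(-110.775 − -112.844) / 0.744⌋ = ⌊2.781⌋ = 2 → column C
Row offset from origin: ⌊(-11.589 − -15.571) / 1.469⌋ = ⌊2.711⌋ = 2 → row 2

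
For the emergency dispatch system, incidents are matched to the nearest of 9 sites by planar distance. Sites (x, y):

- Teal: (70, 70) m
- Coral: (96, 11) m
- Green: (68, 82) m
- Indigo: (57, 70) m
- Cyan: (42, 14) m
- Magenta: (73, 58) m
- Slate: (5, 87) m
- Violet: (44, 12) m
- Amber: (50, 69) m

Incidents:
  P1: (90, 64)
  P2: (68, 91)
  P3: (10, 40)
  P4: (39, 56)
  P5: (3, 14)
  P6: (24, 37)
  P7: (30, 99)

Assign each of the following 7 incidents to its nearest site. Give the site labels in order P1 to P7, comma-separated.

Magenta, Green, Cyan, Amber, Cyan, Cyan, Slate

P1 → Magenta (d²=325.00)
P2 → Green (d²=81.00)
P3 → Cyan (d²=1700.00)
P4 → Amber (d²=290.00)
P5 → Cyan (d²=1521.00)
P6 → Cyan (d²=853.00)
P7 → Slate (d²=769.00)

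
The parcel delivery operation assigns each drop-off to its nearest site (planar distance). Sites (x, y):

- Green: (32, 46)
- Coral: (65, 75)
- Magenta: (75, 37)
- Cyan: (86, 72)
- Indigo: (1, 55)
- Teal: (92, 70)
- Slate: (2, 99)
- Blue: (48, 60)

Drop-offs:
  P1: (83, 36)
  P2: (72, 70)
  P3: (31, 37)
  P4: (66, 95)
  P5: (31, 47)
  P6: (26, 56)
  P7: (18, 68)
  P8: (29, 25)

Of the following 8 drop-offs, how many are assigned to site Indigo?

1

P1 → Magenta
P2 → Coral
P3 → Green
P4 → Coral
P5 → Green
P6 → Green
P7 → Indigo
P8 → Green
1 of the 8 goes to Indigo.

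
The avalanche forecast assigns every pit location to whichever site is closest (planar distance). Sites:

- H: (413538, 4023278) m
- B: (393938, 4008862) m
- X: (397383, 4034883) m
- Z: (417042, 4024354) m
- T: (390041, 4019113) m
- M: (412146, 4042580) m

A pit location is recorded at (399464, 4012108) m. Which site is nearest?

Squared distances to each site:
H: 322846376.000; B: 41073192.000; X: 523031186.000; Z: 458950600.000; T: 137862954.000; M: 1089375908.000.
Minimum at B.

B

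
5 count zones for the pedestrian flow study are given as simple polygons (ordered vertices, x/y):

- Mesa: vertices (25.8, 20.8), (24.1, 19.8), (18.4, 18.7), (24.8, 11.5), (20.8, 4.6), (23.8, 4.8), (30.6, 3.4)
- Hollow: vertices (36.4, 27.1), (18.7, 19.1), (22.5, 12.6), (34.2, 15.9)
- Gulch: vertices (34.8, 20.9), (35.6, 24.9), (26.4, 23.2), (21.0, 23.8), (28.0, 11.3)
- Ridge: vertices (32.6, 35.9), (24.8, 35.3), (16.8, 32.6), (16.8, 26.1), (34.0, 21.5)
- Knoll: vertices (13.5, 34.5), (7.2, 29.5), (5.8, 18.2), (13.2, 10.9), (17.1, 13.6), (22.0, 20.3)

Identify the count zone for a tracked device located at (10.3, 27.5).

Knoll

Cast a ray rightward from (10.3, 27.5). For each polygon, the edges (by vertex number in listed order) whose endpoints lie on opposite sides of y = 27.5, where each meets that height, and whether that is right or left of the point:
Mesa: no edge straddles that height → 0 crossings.
Hollow: no edge straddles that height → 0 crossings.
Gulch: no edge straddles that height → 0 crossings.
Ridge: 3–4 at x≈16.80 (right), 5–1 at x≈33.42 (right) → 2 crossings.
Knoll: 2–3 at x≈6.95 (left), 6–1 at x≈17.69 (right) → 1 crossing.
Only Knoll has an odd count, so the point is inside Knoll.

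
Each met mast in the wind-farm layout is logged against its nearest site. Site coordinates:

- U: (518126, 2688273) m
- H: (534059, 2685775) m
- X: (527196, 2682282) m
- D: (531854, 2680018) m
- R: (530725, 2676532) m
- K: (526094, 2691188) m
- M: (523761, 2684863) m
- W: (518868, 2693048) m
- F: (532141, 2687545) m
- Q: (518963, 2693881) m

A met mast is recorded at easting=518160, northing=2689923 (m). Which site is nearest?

U

Squared distances to each site:
U: 2723656.000; H: 269984105.000; X: 140034177.000; D: 285634661.000; R: 337198106.000; K: 64548581.000; M: 56974801.000; W: 10266889.000; F: 201123245.000; Q: 16310573.000.
Minimum at U.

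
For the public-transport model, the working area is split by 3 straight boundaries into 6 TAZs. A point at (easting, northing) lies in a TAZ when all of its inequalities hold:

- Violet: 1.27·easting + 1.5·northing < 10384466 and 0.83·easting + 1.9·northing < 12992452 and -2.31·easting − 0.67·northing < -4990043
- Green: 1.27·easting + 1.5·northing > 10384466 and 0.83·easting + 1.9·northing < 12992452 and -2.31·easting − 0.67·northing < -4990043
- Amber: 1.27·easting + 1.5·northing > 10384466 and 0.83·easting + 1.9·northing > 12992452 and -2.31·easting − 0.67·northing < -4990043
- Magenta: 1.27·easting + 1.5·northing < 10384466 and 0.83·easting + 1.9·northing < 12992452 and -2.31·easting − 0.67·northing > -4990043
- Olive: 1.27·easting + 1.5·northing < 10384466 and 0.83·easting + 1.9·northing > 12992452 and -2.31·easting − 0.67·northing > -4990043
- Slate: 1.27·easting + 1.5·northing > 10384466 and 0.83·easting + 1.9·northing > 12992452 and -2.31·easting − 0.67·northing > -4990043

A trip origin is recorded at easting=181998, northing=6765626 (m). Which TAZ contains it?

Olive

1.27·181998 + 1.5·6765626 = 10379576.460, which is < 10384466
0.83·181998 + 1.9·6765626 = 13005747.740, which is > 12992452
-2.31·181998 − 0.67·6765626 = -4953384.800, which is > -4990043
This sign pattern matches Olive.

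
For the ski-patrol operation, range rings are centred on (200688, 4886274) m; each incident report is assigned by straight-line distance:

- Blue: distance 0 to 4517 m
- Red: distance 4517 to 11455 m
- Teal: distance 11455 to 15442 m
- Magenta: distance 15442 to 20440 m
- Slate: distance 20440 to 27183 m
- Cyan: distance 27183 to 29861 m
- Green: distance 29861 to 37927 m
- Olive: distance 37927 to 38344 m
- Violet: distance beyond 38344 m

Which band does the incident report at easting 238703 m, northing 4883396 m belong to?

Olive

Distance = √((238703−200688)² + (4883396−4886274)²) = √(1445140225.000 + 8282884.000) = 38123.787 m.
37927 ≤ 38123.787 < 38344 → Olive.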